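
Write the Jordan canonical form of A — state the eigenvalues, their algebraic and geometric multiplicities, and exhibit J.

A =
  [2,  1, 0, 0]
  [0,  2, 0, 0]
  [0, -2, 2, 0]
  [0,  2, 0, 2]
J_2(2) ⊕ J_1(2) ⊕ J_1(2)

The characteristic polynomial is
  det(x·I − A) = x^4 - 8*x^3 + 24*x^2 - 32*x + 16 = (x - 2)^4

Eigenvalues and multiplicities (the geometric multiplicity of λ is n − rank(A − λI), which equals the number of Jordan blocks for λ):
  λ = 2: algebraic multiplicity = 4, geometric multiplicity = 3

Determining the block sizes for each eigenvalue:
  λ = 2: 3 blocks summing to 4 forces exactly one block of size 2 and the rest size 1 → block sizes [2, 1, 1]

Assembling the blocks gives a Jordan form
J =
  [2, 1, 0, 0]
  [0, 2, 0, 0]
  [0, 0, 2, 0]
  [0, 0, 0, 2]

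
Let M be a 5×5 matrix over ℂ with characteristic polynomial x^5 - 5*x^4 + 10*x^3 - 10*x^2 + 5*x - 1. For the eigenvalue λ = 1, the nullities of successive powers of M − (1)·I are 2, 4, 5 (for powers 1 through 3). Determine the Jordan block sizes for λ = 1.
Block sizes for λ = 1: [3, 2]

From the dimensions of kernels of powers, the number of Jordan blocks of size at least j is d_j − d_{j−1} where d_j = dim ker(N^j) (with d_0 = 0). Computing the differences gives [2, 2, 1].
The number of blocks of size exactly k is (#blocks of size ≥ k) − (#blocks of size ≥ k + 1), so the partition is: 1 block(s) of size 2, 1 block(s) of size 3.
In nonincreasing order the block sizes are [3, 2].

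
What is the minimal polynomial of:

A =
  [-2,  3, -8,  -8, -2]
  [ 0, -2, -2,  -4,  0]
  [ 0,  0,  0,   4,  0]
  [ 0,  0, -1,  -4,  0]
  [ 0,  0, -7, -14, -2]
x^2 + 4*x + 4

The characteristic polynomial is χ_A(x) = (x + 2)^5, so the eigenvalues are known. The minimal polynomial is
  m_A(x) = Π_λ (x − λ)^{k_λ}
where k_λ is the size of the *largest* Jordan block for λ (equivalently, the smallest k with (A − λI)^k v = 0 for every generalised eigenvector v of λ).

  λ = -2: largest Jordan block has size 2, contributing (x + 2)^2

So m_A(x) = (x + 2)^2 = x^2 + 4*x + 4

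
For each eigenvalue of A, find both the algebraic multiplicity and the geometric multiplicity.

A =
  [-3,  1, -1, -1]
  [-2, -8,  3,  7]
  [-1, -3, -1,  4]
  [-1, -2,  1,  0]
λ = -3: alg = 4, geom = 2

Step 1 — factor the characteristic polynomial to read off the algebraic multiplicities:
  χ_A(x) = (x + 3)^4

Step 2 — compute geometric multiplicities via the rank-nullity identity g(λ) = n − rank(A − λI):
  rank(A − (-3)·I) = 2, so dim ker(A − (-3)·I) = n − 2 = 2

Summary:
  λ = -3: algebraic multiplicity = 4, geometric multiplicity = 2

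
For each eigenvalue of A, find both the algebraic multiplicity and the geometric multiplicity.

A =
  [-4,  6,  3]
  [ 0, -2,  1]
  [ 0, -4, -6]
λ = -4: alg = 3, geom = 2

Step 1 — factor the characteristic polynomial to read off the algebraic multiplicities:
  χ_A(x) = (x + 4)^3

Step 2 — compute geometric multiplicities via the rank-nullity identity g(λ) = n − rank(A − λI):
  rank(A − (-4)·I) = 1, so dim ker(A − (-4)·I) = n − 1 = 2

Summary:
  λ = -4: algebraic multiplicity = 3, geometric multiplicity = 2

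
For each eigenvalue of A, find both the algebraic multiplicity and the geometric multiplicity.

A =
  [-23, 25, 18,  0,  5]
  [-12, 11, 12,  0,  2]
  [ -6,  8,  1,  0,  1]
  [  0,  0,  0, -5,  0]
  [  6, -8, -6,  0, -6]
λ = -5: alg = 4, geom = 3; λ = -2: alg = 1, geom = 1

Step 1 — factor the characteristic polynomial to read off the algebraic multiplicities:
  χ_A(x) = (x + 2)*(x + 5)^4

Step 2 — compute geometric multiplicities via the rank-nullity identity g(λ) = n − rank(A − λI):
  rank(A − (-5)·I) = 2, so dim ker(A − (-5)·I) = n − 2 = 3
  rank(A − (-2)·I) = 4, so dim ker(A − (-2)·I) = n − 4 = 1

Summary:
  λ = -5: algebraic multiplicity = 4, geometric multiplicity = 3
  λ = -2: algebraic multiplicity = 1, geometric multiplicity = 1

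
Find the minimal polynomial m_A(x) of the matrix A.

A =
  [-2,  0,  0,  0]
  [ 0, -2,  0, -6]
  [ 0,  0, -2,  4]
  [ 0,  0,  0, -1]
x^2 + 3*x + 2

The characteristic polynomial is χ_A(x) = (x + 1)*(x + 2)^3, so the eigenvalues are known. The minimal polynomial is
  m_A(x) = Π_λ (x − λ)^{k_λ}
where k_λ is the size of the *largest* Jordan block for λ (equivalently, the smallest k with (A − λI)^k v = 0 for every generalised eigenvector v of λ).

  λ = -2: largest Jordan block has size 1, contributing (x + 2)
  λ = -1: largest Jordan block has size 1, contributing (x + 1)

So m_A(x) = (x + 1)*(x + 2) = x^2 + 3*x + 2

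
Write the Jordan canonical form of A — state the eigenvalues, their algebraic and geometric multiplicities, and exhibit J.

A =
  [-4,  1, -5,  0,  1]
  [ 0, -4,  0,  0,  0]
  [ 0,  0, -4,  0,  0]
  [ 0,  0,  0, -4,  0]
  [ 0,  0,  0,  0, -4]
J_2(-4) ⊕ J_1(-4) ⊕ J_1(-4) ⊕ J_1(-4)

The characteristic polynomial is
  det(x·I − A) = x^5 + 20*x^4 + 160*x^3 + 640*x^2 + 1280*x + 1024 = (x + 4)^5

Eigenvalues and multiplicities (the geometric multiplicity of λ is n − rank(A − λI), which equals the number of Jordan blocks for λ):
  λ = -4: algebraic multiplicity = 5, geometric multiplicity = 4

Determining the block sizes for each eigenvalue:
  λ = -4: 4 blocks summing to 5 forces exactly one block of size 2 and the rest size 1 → block sizes [2, 1, 1, 1]

Assembling the blocks gives a Jordan form
J =
  [-4,  1,  0,  0,  0]
  [ 0, -4,  0,  0,  0]
  [ 0,  0, -4,  0,  0]
  [ 0,  0,  0, -4,  0]
  [ 0,  0,  0,  0, -4]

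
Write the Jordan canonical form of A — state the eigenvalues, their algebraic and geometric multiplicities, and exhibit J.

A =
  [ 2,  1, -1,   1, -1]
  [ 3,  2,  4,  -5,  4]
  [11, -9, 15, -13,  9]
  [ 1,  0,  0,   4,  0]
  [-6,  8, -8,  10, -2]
J_3(3) ⊕ J_1(6) ⊕ J_1(6)

The characteristic polynomial is
  det(x·I − A) = x^5 - 21*x^4 + 171*x^3 - 675*x^2 + 1296*x - 972 = (x - 6)^2*(x - 3)^3

Eigenvalues and multiplicities (the geometric multiplicity of λ is n − rank(A − λI), which equals the number of Jordan blocks for λ):
  λ = 3: algebraic multiplicity = 3, geometric multiplicity = 1
  λ = 6: algebraic multiplicity = 2, geometric multiplicity = 2

Determining the block sizes for each eigenvalue:
  λ = 3: one block (gm = 1), so the single block has size am = 3 → block sizes [3]
  λ = 6: gm = am = 2, so every block has size 1 → block sizes [1, 1]

Assembling the blocks gives a Jordan form
J =
  [3, 1, 0, 0, 0]
  [0, 3, 1, 0, 0]
  [0, 0, 3, 0, 0]
  [0, 0, 0, 6, 0]
  [0, 0, 0, 0, 6]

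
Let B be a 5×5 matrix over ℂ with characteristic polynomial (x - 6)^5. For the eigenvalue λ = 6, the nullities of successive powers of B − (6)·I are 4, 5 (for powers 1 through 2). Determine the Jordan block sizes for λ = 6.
Block sizes for λ = 6: [2, 1, 1, 1]

From the dimensions of kernels of powers, the number of Jordan blocks of size at least j is d_j − d_{j−1} where d_j = dim ker(N^j) (with d_0 = 0). Computing the differences gives [4, 1].
The number of blocks of size exactly k is (#blocks of size ≥ k) − (#blocks of size ≥ k + 1), so the partition is: 3 block(s) of size 1, 1 block(s) of size 2.
In nonincreasing order the block sizes are [2, 1, 1, 1].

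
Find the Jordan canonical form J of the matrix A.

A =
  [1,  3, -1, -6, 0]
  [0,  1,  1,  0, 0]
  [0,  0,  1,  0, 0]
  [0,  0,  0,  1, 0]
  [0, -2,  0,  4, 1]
J_3(1) ⊕ J_1(1) ⊕ J_1(1)

The characteristic polynomial is
  det(x·I − A) = x^5 - 5*x^4 + 10*x^3 - 10*x^2 + 5*x - 1 = (x - 1)^5

Eigenvalues and multiplicities (the geometric multiplicity of λ is n − rank(A − λI), which equals the number of Jordan blocks for λ):
  λ = 1: algebraic multiplicity = 5, geometric multiplicity = 3

Determining the block sizes for each eigenvalue:
  λ = 1: with am = 5 and gm = 3, the partition is not yet determined (e.g. several partitions of 5 into 3 parts exist). Let N = A − (1)·I. Computing rank(N^1) = 2, rank(N^2) = 1, rank(N^3) = 0; the number of blocks of size ≥ j is rank(N^{j−1}) − rank(N^j), giving [3, 1, 1]. So we have 1 block(s) of size 3, 2 block(s) of size 1 → block sizes [3, 1, 1]

Assembling the blocks gives a Jordan form
J =
  [1, 1, 0, 0, 0]
  [0, 1, 1, 0, 0]
  [0, 0, 1, 0, 0]
  [0, 0, 0, 1, 0]
  [0, 0, 0, 0, 1]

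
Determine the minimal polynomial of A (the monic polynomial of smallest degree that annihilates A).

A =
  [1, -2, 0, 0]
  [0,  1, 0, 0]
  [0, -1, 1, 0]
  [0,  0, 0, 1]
x^2 - 2*x + 1

The characteristic polynomial is χ_A(x) = (x - 1)^4, so the eigenvalues are known. The minimal polynomial is
  m_A(x) = Π_λ (x − λ)^{k_λ}
where k_λ is the size of the *largest* Jordan block for λ (equivalently, the smallest k with (A − λI)^k v = 0 for every generalised eigenvector v of λ).

  λ = 1: largest Jordan block has size 2, contributing (x − 1)^2

So m_A(x) = (x - 1)^2 = x^2 - 2*x + 1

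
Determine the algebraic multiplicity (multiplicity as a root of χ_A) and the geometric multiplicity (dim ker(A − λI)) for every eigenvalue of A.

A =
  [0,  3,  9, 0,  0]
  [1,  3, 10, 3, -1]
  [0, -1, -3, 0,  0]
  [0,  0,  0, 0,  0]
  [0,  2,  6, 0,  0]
λ = 0: alg = 5, geom = 3

Step 1 — factor the characteristic polynomial to read off the algebraic multiplicities:
  χ_A(x) = x^5

Step 2 — compute geometric multiplicities via the rank-nullity identity g(λ) = n − rank(A − λI):
  rank(A − (0)·I) = 2, so dim ker(A − (0)·I) = n − 2 = 3

Summary:
  λ = 0: algebraic multiplicity = 5, geometric multiplicity = 3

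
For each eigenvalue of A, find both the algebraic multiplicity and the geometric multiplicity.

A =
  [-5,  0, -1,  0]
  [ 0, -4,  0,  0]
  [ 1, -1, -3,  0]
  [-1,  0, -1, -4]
λ = -4: alg = 4, geom = 2

Step 1 — factor the characteristic polynomial to read off the algebraic multiplicities:
  χ_A(x) = (x + 4)^4

Step 2 — compute geometric multiplicities via the rank-nullity identity g(λ) = n − rank(A − λI):
  rank(A − (-4)·I) = 2, so dim ker(A − (-4)·I) = n − 2 = 2

Summary:
  λ = -4: algebraic multiplicity = 4, geometric multiplicity = 2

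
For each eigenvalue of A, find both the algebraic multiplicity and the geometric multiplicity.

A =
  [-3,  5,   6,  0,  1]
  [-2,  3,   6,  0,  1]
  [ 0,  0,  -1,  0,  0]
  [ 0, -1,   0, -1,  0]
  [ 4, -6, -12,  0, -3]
λ = -1: alg = 5, geom = 3

Step 1 — factor the characteristic polynomial to read off the algebraic multiplicities:
  χ_A(x) = (x + 1)^5

Step 2 — compute geometric multiplicities via the rank-nullity identity g(λ) = n − rank(A − λI):
  rank(A − (-1)·I) = 2, so dim ker(A − (-1)·I) = n − 2 = 3

Summary:
  λ = -1: algebraic multiplicity = 5, geometric multiplicity = 3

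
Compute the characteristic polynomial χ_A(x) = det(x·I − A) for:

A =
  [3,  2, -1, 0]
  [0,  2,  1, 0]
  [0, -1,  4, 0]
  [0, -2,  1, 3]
x^4 - 12*x^3 + 54*x^2 - 108*x + 81

Expanding det(x·I − A) (e.g. by cofactor expansion or by noting that A is similar to its Jordan form J, which has the same characteristic polynomial as A) gives
  χ_A(x) = x^4 - 12*x^3 + 54*x^2 - 108*x + 81
which factors as (x - 3)^4. The eigenvalues (with algebraic multiplicities) are λ = 3 with multiplicity 4.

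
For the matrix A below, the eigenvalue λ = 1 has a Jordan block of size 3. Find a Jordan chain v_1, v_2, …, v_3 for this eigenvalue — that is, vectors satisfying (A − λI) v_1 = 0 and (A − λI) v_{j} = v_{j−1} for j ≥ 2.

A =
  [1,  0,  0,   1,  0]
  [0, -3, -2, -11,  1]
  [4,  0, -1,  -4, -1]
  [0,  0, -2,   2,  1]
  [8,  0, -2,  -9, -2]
A Jordan chain for λ = 1 of length 3:
v_1 = (-2, 0, -2, 0, -4)ᵀ
v_2 = (0, 6, 2, -2, 6)ᵀ
v_3 = (1, -2, 1, 0, 0)ᵀ

Let N = A − (1)·I. We want v_3 with N^3 v_3 = 0 but N^2 v_3 ≠ 0; then v_{j-1} := N · v_j for j = 3, …, 2.

Pick v_3 = (1, -2, 1, 0, 0)ᵀ.
Then v_2 = N · v_3 = (0, 6, 2, -2, 6)ᵀ.
Then v_1 = N · v_2 = (-2, 0, -2, 0, -4)ᵀ.

Sanity check: (A − (1)·I) v_1 = (0, 0, 0, 0, 0)ᵀ = 0. ✓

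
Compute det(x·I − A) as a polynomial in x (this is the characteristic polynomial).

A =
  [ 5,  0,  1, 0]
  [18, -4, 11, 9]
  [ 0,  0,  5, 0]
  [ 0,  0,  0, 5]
x^4 - 11*x^3 + 15*x^2 + 175*x - 500

Expanding det(x·I − A) (e.g. by cofactor expansion or by noting that A is similar to its Jordan form J, which has the same characteristic polynomial as A) gives
  χ_A(x) = x^4 - 11*x^3 + 15*x^2 + 175*x - 500
which factors as (x - 5)^3*(x + 4). The eigenvalues (with algebraic multiplicities) are λ = -4 with multiplicity 1, λ = 5 with multiplicity 3.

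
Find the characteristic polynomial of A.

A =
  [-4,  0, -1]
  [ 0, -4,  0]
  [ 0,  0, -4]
x^3 + 12*x^2 + 48*x + 64

Expanding det(x·I − A) (e.g. by cofactor expansion or by noting that A is similar to its Jordan form J, which has the same characteristic polynomial as A) gives
  χ_A(x) = x^3 + 12*x^2 + 48*x + 64
which factors as (x + 4)^3. The eigenvalues (with algebraic multiplicities) are λ = -4 with multiplicity 3.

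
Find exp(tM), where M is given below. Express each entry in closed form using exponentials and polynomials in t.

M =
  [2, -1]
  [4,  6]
e^{tM} =
  [-2*t*exp(4*t) + exp(4*t), -t*exp(4*t)]
  [4*t*exp(4*t), 2*t*exp(4*t) + exp(4*t)]

Strategy: write M = P · J · P⁻¹ where J is a Jordan canonical form, so e^{tM} = P · e^{tJ} · P⁻¹, and e^{tJ} can be computed block-by-block.

M has Jordan form
J =
  [4, 1]
  [0, 4]
(up to reordering of blocks).

Per-block formulas:
  For a 2×2 Jordan block J_2(4): exp(t · J_2(4)) = e^(4t)·(I + t·N), where N is the 2×2 nilpotent shift.

After assembling e^{tJ} and conjugating by P, we get:

e^{tM} =
  [-2*t*exp(4*t) + exp(4*t), -t*exp(4*t)]
  [4*t*exp(4*t), 2*t*exp(4*t) + exp(4*t)]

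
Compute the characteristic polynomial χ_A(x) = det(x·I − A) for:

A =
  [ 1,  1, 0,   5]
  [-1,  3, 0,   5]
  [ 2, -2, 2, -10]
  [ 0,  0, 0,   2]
x^4 - 8*x^3 + 24*x^2 - 32*x + 16

Expanding det(x·I − A) (e.g. by cofactor expansion or by noting that A is similar to its Jordan form J, which has the same characteristic polynomial as A) gives
  χ_A(x) = x^4 - 8*x^3 + 24*x^2 - 32*x + 16
which factors as (x - 2)^4. The eigenvalues (with algebraic multiplicities) are λ = 2 with multiplicity 4.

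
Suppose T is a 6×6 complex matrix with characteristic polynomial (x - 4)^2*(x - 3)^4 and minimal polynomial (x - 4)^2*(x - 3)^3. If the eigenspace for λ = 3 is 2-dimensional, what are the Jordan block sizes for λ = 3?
Block sizes for λ = 3: [3, 1]

Step 1 — from the characteristic polynomial, algebraic multiplicity of λ = 3 is 4. From dim ker(T − (3)·I) = 2, there are exactly 2 Jordan blocks for λ = 3.
Step 2 — from the minimal polynomial, the factor (x − 3)^3 tells us the largest block for λ = 3 has size 3.
Step 3 — with total size 4, 2 blocks, and largest block 3, the block sizes (in nonincreasing order) are [3, 1].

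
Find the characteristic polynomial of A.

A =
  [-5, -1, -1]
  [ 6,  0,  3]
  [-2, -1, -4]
x^3 + 9*x^2 + 27*x + 27

Expanding det(x·I − A) (e.g. by cofactor expansion or by noting that A is similar to its Jordan form J, which has the same characteristic polynomial as A) gives
  χ_A(x) = x^3 + 9*x^2 + 27*x + 27
which factors as (x + 3)^3. The eigenvalues (with algebraic multiplicities) are λ = -3 with multiplicity 3.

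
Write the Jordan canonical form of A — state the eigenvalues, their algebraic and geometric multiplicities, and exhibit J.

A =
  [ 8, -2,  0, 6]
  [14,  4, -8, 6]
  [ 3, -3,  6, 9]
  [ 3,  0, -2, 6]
J_3(6) ⊕ J_1(6)

The characteristic polynomial is
  det(x·I − A) = x^4 - 24*x^3 + 216*x^2 - 864*x + 1296 = (x - 6)^4

Eigenvalues and multiplicities (the geometric multiplicity of λ is n − rank(A − λI), which equals the number of Jordan blocks for λ):
  λ = 6: algebraic multiplicity = 4, geometric multiplicity = 2

Determining the block sizes for each eigenvalue:
  λ = 6: with am = 4 and gm = 2, the partition is not yet determined (e.g. several partitions of 4 into 2 parts exist). Let N = A − (6)·I. Computing rank(N^1) = 2, rank(N^2) = 1, rank(N^3) = 0; the number of blocks of size ≥ j is rank(N^{j−1}) − rank(N^j), giving [2, 1, 1]. So we have 1 block(s) of size 3, 1 block(s) of size 1 → block sizes [3, 1]

Assembling the blocks gives a Jordan form
J =
  [6, 1, 0, 0]
  [0, 6, 1, 0]
  [0, 0, 6, 0]
  [0, 0, 0, 6]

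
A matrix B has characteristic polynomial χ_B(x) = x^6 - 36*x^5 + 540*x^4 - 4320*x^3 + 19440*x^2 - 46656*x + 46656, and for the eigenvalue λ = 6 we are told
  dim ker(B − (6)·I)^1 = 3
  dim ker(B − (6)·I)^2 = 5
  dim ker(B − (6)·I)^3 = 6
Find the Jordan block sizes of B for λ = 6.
Block sizes for λ = 6: [3, 2, 1]

From the dimensions of kernels of powers, the number of Jordan blocks of size at least j is d_j − d_{j−1} where d_j = dim ker(N^j) (with d_0 = 0). Computing the differences gives [3, 2, 1].
The number of blocks of size exactly k is (#blocks of size ≥ k) − (#blocks of size ≥ k + 1), so the partition is: 1 block(s) of size 1, 1 block(s) of size 2, 1 block(s) of size 3.
In nonincreasing order the block sizes are [3, 2, 1].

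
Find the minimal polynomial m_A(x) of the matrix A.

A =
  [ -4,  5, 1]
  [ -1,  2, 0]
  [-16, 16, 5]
x^3 - 3*x^2 + 3*x - 1

The characteristic polynomial is χ_A(x) = (x - 1)^3, so the eigenvalues are known. The minimal polynomial is
  m_A(x) = Π_λ (x − λ)^{k_λ}
where k_λ is the size of the *largest* Jordan block for λ (equivalently, the smallest k with (A − λI)^k v = 0 for every generalised eigenvector v of λ).

  λ = 1: largest Jordan block has size 3, contributing (x − 1)^3

So m_A(x) = (x - 1)^3 = x^3 - 3*x^2 + 3*x - 1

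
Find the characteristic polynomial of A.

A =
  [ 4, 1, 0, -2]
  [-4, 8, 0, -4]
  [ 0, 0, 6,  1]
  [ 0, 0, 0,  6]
x^4 - 24*x^3 + 216*x^2 - 864*x + 1296

Expanding det(x·I − A) (e.g. by cofactor expansion or by noting that A is similar to its Jordan form J, which has the same characteristic polynomial as A) gives
  χ_A(x) = x^4 - 24*x^3 + 216*x^2 - 864*x + 1296
which factors as (x - 6)^4. The eigenvalues (with algebraic multiplicities) are λ = 6 with multiplicity 4.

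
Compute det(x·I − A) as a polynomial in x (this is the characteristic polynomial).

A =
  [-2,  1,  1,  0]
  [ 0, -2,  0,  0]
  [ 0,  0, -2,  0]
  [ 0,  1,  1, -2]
x^4 + 8*x^3 + 24*x^2 + 32*x + 16

Expanding det(x·I − A) (e.g. by cofactor expansion or by noting that A is similar to its Jordan form J, which has the same characteristic polynomial as A) gives
  χ_A(x) = x^4 + 8*x^3 + 24*x^2 + 32*x + 16
which factors as (x + 2)^4. The eigenvalues (with algebraic multiplicities) are λ = -2 with multiplicity 4.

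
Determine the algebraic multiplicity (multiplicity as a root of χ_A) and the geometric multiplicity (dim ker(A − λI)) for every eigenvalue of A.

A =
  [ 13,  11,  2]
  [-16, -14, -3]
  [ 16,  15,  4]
λ = 1: alg = 3, geom = 1

Step 1 — factor the characteristic polynomial to read off the algebraic multiplicities:
  χ_A(x) = (x - 1)^3

Step 2 — compute geometric multiplicities via the rank-nullity identity g(λ) = n − rank(A − λI):
  rank(A − (1)·I) = 2, so dim ker(A − (1)·I) = n − 2 = 1

Summary:
  λ = 1: algebraic multiplicity = 3, geometric multiplicity = 1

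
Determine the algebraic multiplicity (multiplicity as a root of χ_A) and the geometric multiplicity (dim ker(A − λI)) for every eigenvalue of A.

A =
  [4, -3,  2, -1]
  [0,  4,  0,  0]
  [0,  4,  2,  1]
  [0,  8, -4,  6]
λ = 4: alg = 4, geom = 2

Step 1 — factor the characteristic polynomial to read off the algebraic multiplicities:
  χ_A(x) = (x - 4)^4

Step 2 — compute geometric multiplicities via the rank-nullity identity g(λ) = n − rank(A − λI):
  rank(A − (4)·I) = 2, so dim ker(A − (4)·I) = n − 2 = 2

Summary:
  λ = 4: algebraic multiplicity = 4, geometric multiplicity = 2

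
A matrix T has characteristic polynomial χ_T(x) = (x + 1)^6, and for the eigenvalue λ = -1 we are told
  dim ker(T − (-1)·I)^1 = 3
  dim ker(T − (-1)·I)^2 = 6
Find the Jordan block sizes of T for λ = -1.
Block sizes for λ = -1: [2, 2, 2]

From the dimensions of kernels of powers, the number of Jordan blocks of size at least j is d_j − d_{j−1} where d_j = dim ker(N^j) (with d_0 = 0). Computing the differences gives [3, 3].
The number of blocks of size exactly k is (#blocks of size ≥ k) − (#blocks of size ≥ k + 1), so the partition is: 3 block(s) of size 2.
In nonincreasing order the block sizes are [2, 2, 2].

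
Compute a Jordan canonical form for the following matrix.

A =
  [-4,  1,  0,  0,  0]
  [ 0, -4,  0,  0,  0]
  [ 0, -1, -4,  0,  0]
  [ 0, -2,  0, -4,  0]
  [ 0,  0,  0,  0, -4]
J_2(-4) ⊕ J_1(-4) ⊕ J_1(-4) ⊕ J_1(-4)

The characteristic polynomial is
  det(x·I − A) = x^5 + 20*x^4 + 160*x^3 + 640*x^2 + 1280*x + 1024 = (x + 4)^5

Eigenvalues and multiplicities (the geometric multiplicity of λ is n − rank(A − λI), which equals the number of Jordan blocks for λ):
  λ = -4: algebraic multiplicity = 5, geometric multiplicity = 4

Determining the block sizes for each eigenvalue:
  λ = -4: 4 blocks summing to 5 forces exactly one block of size 2 and the rest size 1 → block sizes [2, 1, 1, 1]

Assembling the blocks gives a Jordan form
J =
  [-4,  1,  0,  0,  0]
  [ 0, -4,  0,  0,  0]
  [ 0,  0, -4,  0,  0]
  [ 0,  0,  0, -4,  0]
  [ 0,  0,  0,  0, -4]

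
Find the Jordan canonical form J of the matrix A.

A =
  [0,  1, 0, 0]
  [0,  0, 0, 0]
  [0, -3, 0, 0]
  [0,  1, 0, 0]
J_2(0) ⊕ J_1(0) ⊕ J_1(0)

The characteristic polynomial is
  det(x·I − A) = x^4

Eigenvalues and multiplicities (the geometric multiplicity of λ is n − rank(A − λI), which equals the number of Jordan blocks for λ):
  λ = 0: algebraic multiplicity = 4, geometric multiplicity = 3

Determining the block sizes for each eigenvalue:
  λ = 0: 3 blocks summing to 4 forces exactly one block of size 2 and the rest size 1 → block sizes [2, 1, 1]

Assembling the blocks gives a Jordan form
J =
  [0, 1, 0, 0]
  [0, 0, 0, 0]
  [0, 0, 0, 0]
  [0, 0, 0, 0]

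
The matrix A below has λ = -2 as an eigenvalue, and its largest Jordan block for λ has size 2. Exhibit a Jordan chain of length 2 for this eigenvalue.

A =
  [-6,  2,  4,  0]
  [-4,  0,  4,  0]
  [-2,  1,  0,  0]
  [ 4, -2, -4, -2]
A Jordan chain for λ = -2 of length 2:
v_1 = (-4, -4, -2, 4)ᵀ
v_2 = (1, 0, 0, 0)ᵀ

Let N = A − (-2)·I. We want v_2 with N^2 v_2 = 0 but N^1 v_2 ≠ 0; then v_{j-1} := N · v_j for j = 2, …, 2.

Pick v_2 = (1, 0, 0, 0)ᵀ.
Then v_1 = N · v_2 = (-4, -4, -2, 4)ᵀ.

Sanity check: (A − (-2)·I) v_1 = (0, 0, 0, 0)ᵀ = 0. ✓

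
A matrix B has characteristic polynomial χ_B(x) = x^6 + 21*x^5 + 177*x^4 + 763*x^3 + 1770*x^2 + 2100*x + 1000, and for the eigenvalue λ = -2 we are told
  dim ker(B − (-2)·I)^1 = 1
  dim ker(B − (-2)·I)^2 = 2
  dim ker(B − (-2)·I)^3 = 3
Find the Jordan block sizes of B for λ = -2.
Block sizes for λ = -2: [3]

From the dimensions of kernels of powers, the number of Jordan blocks of size at least j is d_j − d_{j−1} where d_j = dim ker(N^j) (with d_0 = 0). Computing the differences gives [1, 1, 1].
The number of blocks of size exactly k is (#blocks of size ≥ k) − (#blocks of size ≥ k + 1), so the partition is: 1 block(s) of size 3.
In nonincreasing order the block sizes are [3].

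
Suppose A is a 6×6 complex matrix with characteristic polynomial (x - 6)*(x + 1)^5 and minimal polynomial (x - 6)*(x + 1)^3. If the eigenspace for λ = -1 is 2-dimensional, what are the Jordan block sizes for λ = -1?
Block sizes for λ = -1: [3, 2]

Step 1 — from the characteristic polynomial, algebraic multiplicity of λ = -1 is 5. From dim ker(A − (-1)·I) = 2, there are exactly 2 Jordan blocks for λ = -1.
Step 2 — from the minimal polynomial, the factor (x + 1)^3 tells us the largest block for λ = -1 has size 3.
Step 3 — with total size 5, 2 blocks, and largest block 3, the block sizes (in nonincreasing order) are [3, 2].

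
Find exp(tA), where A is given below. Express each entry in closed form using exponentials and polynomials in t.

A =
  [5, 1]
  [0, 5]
e^{tA} =
  [exp(5*t), t*exp(5*t)]
  [0, exp(5*t)]

Strategy: write A = P · J · P⁻¹ where J is a Jordan canonical form, so e^{tA} = P · e^{tJ} · P⁻¹, and e^{tJ} can be computed block-by-block.

A has Jordan form
J =
  [5, 1]
  [0, 5]
(up to reordering of blocks).

Per-block formulas:
  For a 2×2 Jordan block J_2(5): exp(t · J_2(5)) = e^(5t)·(I + t·N), where N is the 2×2 nilpotent shift.

After assembling e^{tJ} and conjugating by P, we get:

e^{tA} =
  [exp(5*t), t*exp(5*t)]
  [0, exp(5*t)]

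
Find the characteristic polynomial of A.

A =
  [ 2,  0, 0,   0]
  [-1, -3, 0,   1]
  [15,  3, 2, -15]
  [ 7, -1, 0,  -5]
x^4 + 4*x^3 - 12*x^2 - 32*x + 64

Expanding det(x·I − A) (e.g. by cofactor expansion or by noting that A is similar to its Jordan form J, which has the same characteristic polynomial as A) gives
  χ_A(x) = x^4 + 4*x^3 - 12*x^2 - 32*x + 64
which factors as (x - 2)^2*(x + 4)^2. The eigenvalues (with algebraic multiplicities) are λ = -4 with multiplicity 2, λ = 2 with multiplicity 2.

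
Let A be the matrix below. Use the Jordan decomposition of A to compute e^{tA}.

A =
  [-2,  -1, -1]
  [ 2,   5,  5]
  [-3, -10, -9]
e^{tA} =
  [t^2*exp(-2*t)/2 + exp(-2*t), 3*t^2*exp(-2*t)/2 - t*exp(-2*t), t^2*exp(-2*t) - t*exp(-2*t)]
  [-t^2*exp(-2*t)/2 + 2*t*exp(-2*t), -3*t^2*exp(-2*t)/2 + 7*t*exp(-2*t) + exp(-2*t), -t^2*exp(-2*t) + 5*t*exp(-2*t)]
  [t^2*exp(-2*t)/2 - 3*t*exp(-2*t), 3*t^2*exp(-2*t)/2 - 10*t*exp(-2*t), t^2*exp(-2*t) - 7*t*exp(-2*t) + exp(-2*t)]

Strategy: write A = P · J · P⁻¹ where J is a Jordan canonical form, so e^{tA} = P · e^{tJ} · P⁻¹, and e^{tJ} can be computed block-by-block.

A has Jordan form
J =
  [-2,  1,  0]
  [ 0, -2,  1]
  [ 0,  0, -2]
(up to reordering of blocks).

Per-block formulas:
  For a 3×3 Jordan block J_3(-2): exp(t · J_3(-2)) = e^(-2t)·(I + t·N + (t^2/2)·N^2), where N is the 3×3 nilpotent shift.

After assembling e^{tJ} and conjugating by P, we get:

e^{tA} =
  [t^2*exp(-2*t)/2 + exp(-2*t), 3*t^2*exp(-2*t)/2 - t*exp(-2*t), t^2*exp(-2*t) - t*exp(-2*t)]
  [-t^2*exp(-2*t)/2 + 2*t*exp(-2*t), -3*t^2*exp(-2*t)/2 + 7*t*exp(-2*t) + exp(-2*t), -t^2*exp(-2*t) + 5*t*exp(-2*t)]
  [t^2*exp(-2*t)/2 - 3*t*exp(-2*t), 3*t^2*exp(-2*t)/2 - 10*t*exp(-2*t), t^2*exp(-2*t) - 7*t*exp(-2*t) + exp(-2*t)]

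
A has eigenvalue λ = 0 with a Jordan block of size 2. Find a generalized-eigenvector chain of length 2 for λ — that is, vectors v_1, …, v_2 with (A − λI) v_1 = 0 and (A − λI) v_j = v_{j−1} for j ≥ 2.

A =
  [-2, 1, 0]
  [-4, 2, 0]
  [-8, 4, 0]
A Jordan chain for λ = 0 of length 2:
v_1 = (-2, -4, -8)ᵀ
v_2 = (1, 0, 0)ᵀ

Let N = A − (0)·I. We want v_2 with N^2 v_2 = 0 but N^1 v_2 ≠ 0; then v_{j-1} := N · v_j for j = 2, …, 2.

Pick v_2 = (1, 0, 0)ᵀ.
Then v_1 = N · v_2 = (-2, -4, -8)ᵀ.

Sanity check: (A − (0)·I) v_1 = (0, 0, 0)ᵀ = 0. ✓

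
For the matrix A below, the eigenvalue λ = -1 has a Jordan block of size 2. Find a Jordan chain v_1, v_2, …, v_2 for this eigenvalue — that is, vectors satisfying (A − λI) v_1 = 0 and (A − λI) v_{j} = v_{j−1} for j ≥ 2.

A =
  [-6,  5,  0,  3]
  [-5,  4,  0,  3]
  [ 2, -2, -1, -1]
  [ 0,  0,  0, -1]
A Jordan chain for λ = -1 of length 2:
v_1 = (-5, -5, 2, 0)ᵀ
v_2 = (1, 0, 0, 0)ᵀ

Let N = A − (-1)·I. We want v_2 with N^2 v_2 = 0 but N^1 v_2 ≠ 0; then v_{j-1} := N · v_j for j = 2, …, 2.

Pick v_2 = (1, 0, 0, 0)ᵀ.
Then v_1 = N · v_2 = (-5, -5, 2, 0)ᵀ.

Sanity check: (A − (-1)·I) v_1 = (0, 0, 0, 0)ᵀ = 0. ✓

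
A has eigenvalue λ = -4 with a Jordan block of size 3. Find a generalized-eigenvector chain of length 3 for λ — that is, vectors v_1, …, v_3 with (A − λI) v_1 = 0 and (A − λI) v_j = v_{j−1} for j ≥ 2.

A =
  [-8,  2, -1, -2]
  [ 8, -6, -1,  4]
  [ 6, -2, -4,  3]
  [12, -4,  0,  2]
A Jordan chain for λ = -4 of length 3:
v_1 = (2, -6, -4, -8)ᵀ
v_2 = (-4, 8, 6, 12)ᵀ
v_3 = (1, 0, 0, 0)ᵀ

Let N = A − (-4)·I. We want v_3 with N^3 v_3 = 0 but N^2 v_3 ≠ 0; then v_{j-1} := N · v_j for j = 3, …, 2.

Pick v_3 = (1, 0, 0, 0)ᵀ.
Then v_2 = N · v_3 = (-4, 8, 6, 12)ᵀ.
Then v_1 = N · v_2 = (2, -6, -4, -8)ᵀ.

Sanity check: (A − (-4)·I) v_1 = (0, 0, 0, 0)ᵀ = 0. ✓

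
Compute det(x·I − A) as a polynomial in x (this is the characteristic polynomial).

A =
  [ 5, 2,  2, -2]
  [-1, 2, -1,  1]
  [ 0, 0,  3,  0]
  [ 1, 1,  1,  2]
x^4 - 12*x^3 + 54*x^2 - 108*x + 81

Expanding det(x·I − A) (e.g. by cofactor expansion or by noting that A is similar to its Jordan form J, which has the same characteristic polynomial as A) gives
  χ_A(x) = x^4 - 12*x^3 + 54*x^2 - 108*x + 81
which factors as (x - 3)^4. The eigenvalues (with algebraic multiplicities) are λ = 3 with multiplicity 4.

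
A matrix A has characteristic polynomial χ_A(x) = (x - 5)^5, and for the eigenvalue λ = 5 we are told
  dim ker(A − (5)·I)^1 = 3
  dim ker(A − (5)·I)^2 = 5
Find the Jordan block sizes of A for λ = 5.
Block sizes for λ = 5: [2, 2, 1]

From the dimensions of kernels of powers, the number of Jordan blocks of size at least j is d_j − d_{j−1} where d_j = dim ker(N^j) (with d_0 = 0). Computing the differences gives [3, 2].
The number of blocks of size exactly k is (#blocks of size ≥ k) − (#blocks of size ≥ k + 1), so the partition is: 1 block(s) of size 1, 2 block(s) of size 2.
In nonincreasing order the block sizes are [2, 2, 1].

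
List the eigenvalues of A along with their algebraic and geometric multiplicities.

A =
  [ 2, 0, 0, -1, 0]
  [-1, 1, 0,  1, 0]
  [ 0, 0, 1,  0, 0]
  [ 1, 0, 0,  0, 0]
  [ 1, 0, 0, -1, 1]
λ = 1: alg = 5, geom = 4

Step 1 — factor the characteristic polynomial to read off the algebraic multiplicities:
  χ_A(x) = (x - 1)^5

Step 2 — compute geometric multiplicities via the rank-nullity identity g(λ) = n − rank(A − λI):
  rank(A − (1)·I) = 1, so dim ker(A − (1)·I) = n − 1 = 4

Summary:
  λ = 1: algebraic multiplicity = 5, geometric multiplicity = 4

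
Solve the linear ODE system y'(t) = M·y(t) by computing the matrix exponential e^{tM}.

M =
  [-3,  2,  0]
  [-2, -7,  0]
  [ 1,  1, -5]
e^{tM} =
  [2*t*exp(-5*t) + exp(-5*t), 2*t*exp(-5*t), 0]
  [-2*t*exp(-5*t), -2*t*exp(-5*t) + exp(-5*t), 0]
  [t*exp(-5*t), t*exp(-5*t), exp(-5*t)]

Strategy: write M = P · J · P⁻¹ where J is a Jordan canonical form, so e^{tM} = P · e^{tJ} · P⁻¹, and e^{tJ} can be computed block-by-block.

M has Jordan form
J =
  [-5,  1,  0]
  [ 0, -5,  0]
  [ 0,  0, -5]
(up to reordering of blocks).

Per-block formulas:
  For a 2×2 Jordan block J_2(-5): exp(t · J_2(-5)) = e^(-5t)·(I + t·N), where N is the 2×2 nilpotent shift.
  For a 1×1 block at λ = -5: exp(t · [-5]) = [e^(-5t)].

After assembling e^{tJ} and conjugating by P, we get:

e^{tM} =
  [2*t*exp(-5*t) + exp(-5*t), 2*t*exp(-5*t), 0]
  [-2*t*exp(-5*t), -2*t*exp(-5*t) + exp(-5*t), 0]
  [t*exp(-5*t), t*exp(-5*t), exp(-5*t)]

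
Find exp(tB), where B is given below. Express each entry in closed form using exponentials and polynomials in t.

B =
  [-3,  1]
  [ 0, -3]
e^{tB} =
  [exp(-3*t), t*exp(-3*t)]
  [0, exp(-3*t)]

Strategy: write B = P · J · P⁻¹ where J is a Jordan canonical form, so e^{tB} = P · e^{tJ} · P⁻¹, and e^{tJ} can be computed block-by-block.

B has Jordan form
J =
  [-3,  1]
  [ 0, -3]
(up to reordering of blocks).

Per-block formulas:
  For a 2×2 Jordan block J_2(-3): exp(t · J_2(-3)) = e^(-3t)·(I + t·N), where N is the 2×2 nilpotent shift.

After assembling e^{tJ} and conjugating by P, we get:

e^{tB} =
  [exp(-3*t), t*exp(-3*t)]
  [0, exp(-3*t)]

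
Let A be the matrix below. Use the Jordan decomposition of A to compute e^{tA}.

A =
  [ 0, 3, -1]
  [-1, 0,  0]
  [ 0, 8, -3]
e^{tA} =
  [-t^2*exp(-t) + t*exp(-t) + exp(-t), -t^2*exp(-t) + 3*t*exp(-t), t^2*exp(-t)/2 - t*exp(-t)]
  [-t^2*exp(-t) - t*exp(-t), -t^2*exp(-t) + t*exp(-t) + exp(-t), t^2*exp(-t)/2]
  [-4*t^2*exp(-t), -4*t^2*exp(-t) + 8*t*exp(-t), 2*t^2*exp(-t) - 2*t*exp(-t) + exp(-t)]

Strategy: write A = P · J · P⁻¹ where J is a Jordan canonical form, so e^{tA} = P · e^{tJ} · P⁻¹, and e^{tJ} can be computed block-by-block.

A has Jordan form
J =
  [-1,  1,  0]
  [ 0, -1,  1]
  [ 0,  0, -1]
(up to reordering of blocks).

Per-block formulas:
  For a 3×3 Jordan block J_3(-1): exp(t · J_3(-1)) = e^(-1t)·(I + t·N + (t^2/2)·N^2), where N is the 3×3 nilpotent shift.

After assembling e^{tJ} and conjugating by P, we get:

e^{tA} =
  [-t^2*exp(-t) + t*exp(-t) + exp(-t), -t^2*exp(-t) + 3*t*exp(-t), t^2*exp(-t)/2 - t*exp(-t)]
  [-t^2*exp(-t) - t*exp(-t), -t^2*exp(-t) + t*exp(-t) + exp(-t), t^2*exp(-t)/2]
  [-4*t^2*exp(-t), -4*t^2*exp(-t) + 8*t*exp(-t), 2*t^2*exp(-t) - 2*t*exp(-t) + exp(-t)]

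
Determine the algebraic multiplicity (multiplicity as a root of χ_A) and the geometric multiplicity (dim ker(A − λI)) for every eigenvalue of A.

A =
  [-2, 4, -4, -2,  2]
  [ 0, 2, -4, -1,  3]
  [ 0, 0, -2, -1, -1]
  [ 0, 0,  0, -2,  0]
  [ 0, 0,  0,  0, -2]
λ = -2: alg = 4, geom = 3; λ = 2: alg = 1, geom = 1

Step 1 — factor the characteristic polynomial to read off the algebraic multiplicities:
  χ_A(x) = (x - 2)*(x + 2)^4

Step 2 — compute geometric multiplicities via the rank-nullity identity g(λ) = n − rank(A − λI):
  rank(A − (-2)·I) = 2, so dim ker(A − (-2)·I) = n − 2 = 3
  rank(A − (2)·I) = 4, so dim ker(A − (2)·I) = n − 4 = 1

Summary:
  λ = -2: algebraic multiplicity = 4, geometric multiplicity = 3
  λ = 2: algebraic multiplicity = 1, geometric multiplicity = 1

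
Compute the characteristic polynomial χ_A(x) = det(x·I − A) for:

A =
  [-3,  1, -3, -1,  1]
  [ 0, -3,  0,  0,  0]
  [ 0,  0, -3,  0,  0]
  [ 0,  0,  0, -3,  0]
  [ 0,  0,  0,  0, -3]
x^5 + 15*x^4 + 90*x^3 + 270*x^2 + 405*x + 243

Expanding det(x·I − A) (e.g. by cofactor expansion or by noting that A is similar to its Jordan form J, which has the same characteristic polynomial as A) gives
  χ_A(x) = x^5 + 15*x^4 + 90*x^3 + 270*x^2 + 405*x + 243
which factors as (x + 3)^5. The eigenvalues (with algebraic multiplicities) are λ = -3 with multiplicity 5.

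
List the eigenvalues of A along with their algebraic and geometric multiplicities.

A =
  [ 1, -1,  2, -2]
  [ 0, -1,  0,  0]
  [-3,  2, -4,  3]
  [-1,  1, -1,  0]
λ = -1: alg = 4, geom = 2

Step 1 — factor the characteristic polynomial to read off the algebraic multiplicities:
  χ_A(x) = (x + 1)^4

Step 2 — compute geometric multiplicities via the rank-nullity identity g(λ) = n − rank(A − λI):
  rank(A − (-1)·I) = 2, so dim ker(A − (-1)·I) = n − 2 = 2

Summary:
  λ = -1: algebraic multiplicity = 4, geometric multiplicity = 2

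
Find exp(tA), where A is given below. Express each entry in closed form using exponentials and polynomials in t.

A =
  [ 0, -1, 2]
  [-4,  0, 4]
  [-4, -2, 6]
e^{tA} =
  [-2*t*exp(2*t) + exp(2*t), -t*exp(2*t), 2*t*exp(2*t)]
  [-4*t*exp(2*t), -2*t*exp(2*t) + exp(2*t), 4*t*exp(2*t)]
  [-4*t*exp(2*t), -2*t*exp(2*t), 4*t*exp(2*t) + exp(2*t)]

Strategy: write A = P · J · P⁻¹ where J is a Jordan canonical form, so e^{tA} = P · e^{tJ} · P⁻¹, and e^{tJ} can be computed block-by-block.

A has Jordan form
J =
  [2, 1, 0]
  [0, 2, 0]
  [0, 0, 2]
(up to reordering of blocks).

Per-block formulas:
  For a 2×2 Jordan block J_2(2): exp(t · J_2(2)) = e^(2t)·(I + t·N), where N is the 2×2 nilpotent shift.
  For a 1×1 block at λ = 2: exp(t · [2]) = [e^(2t)].

After assembling e^{tJ} and conjugating by P, we get:

e^{tA} =
  [-2*t*exp(2*t) + exp(2*t), -t*exp(2*t), 2*t*exp(2*t)]
  [-4*t*exp(2*t), -2*t*exp(2*t) + exp(2*t), 4*t*exp(2*t)]
  [-4*t*exp(2*t), -2*t*exp(2*t), 4*t*exp(2*t) + exp(2*t)]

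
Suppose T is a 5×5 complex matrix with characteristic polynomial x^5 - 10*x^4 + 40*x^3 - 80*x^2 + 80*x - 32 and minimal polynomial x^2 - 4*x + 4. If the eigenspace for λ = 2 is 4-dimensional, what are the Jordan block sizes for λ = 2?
Block sizes for λ = 2: [2, 1, 1, 1]

Step 1 — from the characteristic polynomial, algebraic multiplicity of λ = 2 is 5. From dim ker(T − (2)·I) = 4, there are exactly 4 Jordan blocks for λ = 2.
Step 2 — from the minimal polynomial, the factor (x − 2)^2 tells us the largest block for λ = 2 has size 2.
Step 3 — with total size 5, 4 blocks, and largest block 2, the block sizes (in nonincreasing order) are [2, 1, 1, 1].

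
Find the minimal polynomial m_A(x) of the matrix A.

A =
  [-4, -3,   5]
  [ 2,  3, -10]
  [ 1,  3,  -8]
x^2 + 6*x + 9

The characteristic polynomial is χ_A(x) = (x + 3)^3, so the eigenvalues are known. The minimal polynomial is
  m_A(x) = Π_λ (x − λ)^{k_λ}
where k_λ is the size of the *largest* Jordan block for λ (equivalently, the smallest k with (A − λI)^k v = 0 for every generalised eigenvector v of λ).

  λ = -3: largest Jordan block has size 2, contributing (x + 3)^2

So m_A(x) = (x + 3)^2 = x^2 + 6*x + 9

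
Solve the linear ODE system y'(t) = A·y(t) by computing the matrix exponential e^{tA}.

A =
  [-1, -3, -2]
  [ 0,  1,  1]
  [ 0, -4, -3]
e^{tA} =
  [exp(-t), t^2*exp(-t) - 3*t*exp(-t), t^2*exp(-t)/2 - 2*t*exp(-t)]
  [0, 2*t*exp(-t) + exp(-t), t*exp(-t)]
  [0, -4*t*exp(-t), -2*t*exp(-t) + exp(-t)]

Strategy: write A = P · J · P⁻¹ where J is a Jordan canonical form, so e^{tA} = P · e^{tJ} · P⁻¹, and e^{tJ} can be computed block-by-block.

A has Jordan form
J =
  [-1,  1,  0]
  [ 0, -1,  1]
  [ 0,  0, -1]
(up to reordering of blocks).

Per-block formulas:
  For a 3×3 Jordan block J_3(-1): exp(t · J_3(-1)) = e^(-1t)·(I + t·N + (t^2/2)·N^2), where N is the 3×3 nilpotent shift.

After assembling e^{tJ} and conjugating by P, we get:

e^{tA} =
  [exp(-t), t^2*exp(-t) - 3*t*exp(-t), t^2*exp(-t)/2 - 2*t*exp(-t)]
  [0, 2*t*exp(-t) + exp(-t), t*exp(-t)]
  [0, -4*t*exp(-t), -2*t*exp(-t) + exp(-t)]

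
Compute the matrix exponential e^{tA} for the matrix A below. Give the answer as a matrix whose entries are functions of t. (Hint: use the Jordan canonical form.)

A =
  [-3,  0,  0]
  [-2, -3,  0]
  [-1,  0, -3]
e^{tA} =
  [exp(-3*t), 0, 0]
  [-2*t*exp(-3*t), exp(-3*t), 0]
  [-t*exp(-3*t), 0, exp(-3*t)]

Strategy: write A = P · J · P⁻¹ where J is a Jordan canonical form, so e^{tA} = P · e^{tJ} · P⁻¹, and e^{tJ} can be computed block-by-block.

A has Jordan form
J =
  [-3,  1,  0]
  [ 0, -3,  0]
  [ 0,  0, -3]
(up to reordering of blocks).

Per-block formulas:
  For a 1×1 block at λ = -3: exp(t · [-3]) = [e^(-3t)].
  For a 2×2 Jordan block J_2(-3): exp(t · J_2(-3)) = e^(-3t)·(I + t·N), where N is the 2×2 nilpotent shift.

After assembling e^{tJ} and conjugating by P, we get:

e^{tA} =
  [exp(-3*t), 0, 0]
  [-2*t*exp(-3*t), exp(-3*t), 0]
  [-t*exp(-3*t), 0, exp(-3*t)]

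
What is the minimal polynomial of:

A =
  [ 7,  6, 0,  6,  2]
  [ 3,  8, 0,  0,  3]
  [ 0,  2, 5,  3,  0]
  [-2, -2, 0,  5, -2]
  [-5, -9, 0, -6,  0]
x^2 - 10*x + 25

The characteristic polynomial is χ_A(x) = (x - 5)^5, so the eigenvalues are known. The minimal polynomial is
  m_A(x) = Π_λ (x − λ)^{k_λ}
where k_λ is the size of the *largest* Jordan block for λ (equivalently, the smallest k with (A − λI)^k v = 0 for every generalised eigenvector v of λ).

  λ = 5: largest Jordan block has size 2, contributing (x − 5)^2

So m_A(x) = (x - 5)^2 = x^2 - 10*x + 25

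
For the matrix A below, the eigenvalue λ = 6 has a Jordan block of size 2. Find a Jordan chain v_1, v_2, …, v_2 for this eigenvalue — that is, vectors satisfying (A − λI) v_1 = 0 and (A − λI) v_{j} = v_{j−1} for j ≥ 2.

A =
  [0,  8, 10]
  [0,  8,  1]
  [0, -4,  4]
A Jordan chain for λ = 6 of length 2:
v_1 = (-4, 2, -4)ᵀ
v_2 = (2, 1, 0)ᵀ

Let N = A − (6)·I. We want v_2 with N^2 v_2 = 0 but N^1 v_2 ≠ 0; then v_{j-1} := N · v_j for j = 2, …, 2.

Pick v_2 = (2, 1, 0)ᵀ.
Then v_1 = N · v_2 = (-4, 2, -4)ᵀ.

Sanity check: (A − (6)·I) v_1 = (0, 0, 0)ᵀ = 0. ✓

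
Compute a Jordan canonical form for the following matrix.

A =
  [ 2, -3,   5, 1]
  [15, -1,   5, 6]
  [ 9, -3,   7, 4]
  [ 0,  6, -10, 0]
J_3(2) ⊕ J_1(2)

The characteristic polynomial is
  det(x·I − A) = x^4 - 8*x^3 + 24*x^2 - 32*x + 16 = (x - 2)^4

Eigenvalues and multiplicities (the geometric multiplicity of λ is n − rank(A − λI), which equals the number of Jordan blocks for λ):
  λ = 2: algebraic multiplicity = 4, geometric multiplicity = 2

Determining the block sizes for each eigenvalue:
  λ = 2: with am = 4 and gm = 2, the partition is not yet determined (e.g. several partitions of 4 into 2 parts exist). Let N = A − (2)·I. Computing rank(N^1) = 2, rank(N^2) = 1, rank(N^3) = 0; the number of blocks of size ≥ j is rank(N^{j−1}) − rank(N^j), giving [2, 1, 1]. So we have 1 block(s) of size 3, 1 block(s) of size 1 → block sizes [3, 1]

Assembling the blocks gives a Jordan form
J =
  [2, 1, 0, 0]
  [0, 2, 1, 0]
  [0, 0, 2, 0]
  [0, 0, 0, 2]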